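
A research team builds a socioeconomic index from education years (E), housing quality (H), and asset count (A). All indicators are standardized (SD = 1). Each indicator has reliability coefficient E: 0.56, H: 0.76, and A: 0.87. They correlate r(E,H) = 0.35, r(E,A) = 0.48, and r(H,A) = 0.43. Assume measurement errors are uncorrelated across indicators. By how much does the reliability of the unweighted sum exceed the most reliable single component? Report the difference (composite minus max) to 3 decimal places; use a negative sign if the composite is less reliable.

Var(sum) = 3 + 2.52 = 5.52; true-score variance = 2.19 + 2.52 = 4.71; composite reliability = 0.8533.
Max component reliability = 0.8700.
Difference = 0.8533 − 0.8700 = -0.017.

-0.017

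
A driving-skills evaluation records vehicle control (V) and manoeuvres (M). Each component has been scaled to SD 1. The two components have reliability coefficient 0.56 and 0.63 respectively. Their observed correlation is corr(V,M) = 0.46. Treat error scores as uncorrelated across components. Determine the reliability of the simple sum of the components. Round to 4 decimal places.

0.7226

Var(V+M) = 2 + 2·[0.46] = 2 + 0.92 = 2.92.
With uncorrelated errors the cross-covariances are all true-score covariance, so they carry over unchanged; only the diagonal terms shrink to ρᵢσᵢ².
True-score variance = [0.56 + 0.63] + 0.92 = 1.19 + 0.92 = 2.11.
Reliability = 2.11 / 2.92 = 0.7226.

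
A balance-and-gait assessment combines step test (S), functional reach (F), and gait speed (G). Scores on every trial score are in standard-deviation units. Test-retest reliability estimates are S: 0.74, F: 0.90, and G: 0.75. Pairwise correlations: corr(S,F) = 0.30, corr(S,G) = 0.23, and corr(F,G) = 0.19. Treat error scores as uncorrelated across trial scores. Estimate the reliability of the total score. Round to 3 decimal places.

Var(S+F+G) = 3 + 2·[0.30 + 0.23 + 0.19] = 3 + 1.44 = 4.44.
Because errors are independent across components, Cov(Tᵢ,Tⱼ) = Cov(Xᵢ,Xⱼ); the off-diagonal part of the true-score variance is the same as above.
True-score variance = [0.74 + 0.90 + 0.75] + 1.44 = 2.39 + 1.44 = 3.83.
Reliability = 3.83 / 4.44 = 0.863.

0.863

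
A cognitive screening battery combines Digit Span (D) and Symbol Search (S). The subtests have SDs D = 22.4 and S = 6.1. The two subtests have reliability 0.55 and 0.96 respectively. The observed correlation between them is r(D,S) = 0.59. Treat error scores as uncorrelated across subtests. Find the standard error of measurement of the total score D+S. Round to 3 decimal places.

15.076

Var(total) = 538.97 + 161.235 = 700.205.
True-score variance = 311.69 + 161.235 = 472.925, so reliability = 0.6754.
Error variance = 700.205 − 472.925 = 227.28; SEM = √227.28 = 15.076.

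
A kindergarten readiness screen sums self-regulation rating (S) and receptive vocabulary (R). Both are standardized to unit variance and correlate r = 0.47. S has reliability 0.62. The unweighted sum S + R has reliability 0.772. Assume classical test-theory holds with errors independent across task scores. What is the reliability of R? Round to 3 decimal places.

0.710

Var(S+R) = 2 + 2·0.47 = 2.940.
True-score variance = ρ_S + ρ_R + 2·0.47, so 0.772 = (0.62 + ρ_R + 0.94) / 2.940.
ρ_R = 0.772·2.940 − 0.62 − 0.94 = 0.710.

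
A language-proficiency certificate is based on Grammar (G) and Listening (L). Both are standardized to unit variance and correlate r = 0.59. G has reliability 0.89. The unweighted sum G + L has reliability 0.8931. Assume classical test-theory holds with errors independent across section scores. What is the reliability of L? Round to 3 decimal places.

0.770

Var(G+L) = 2 + 2·0.59 = 3.180.
True-score variance = ρ_G + ρ_L + 2·0.59, so 0.8931 = (0.89 + ρ_L + 1.18) / 3.180.
ρ_L = 0.8931·3.180 − 0.89 − 1.18 = 0.770.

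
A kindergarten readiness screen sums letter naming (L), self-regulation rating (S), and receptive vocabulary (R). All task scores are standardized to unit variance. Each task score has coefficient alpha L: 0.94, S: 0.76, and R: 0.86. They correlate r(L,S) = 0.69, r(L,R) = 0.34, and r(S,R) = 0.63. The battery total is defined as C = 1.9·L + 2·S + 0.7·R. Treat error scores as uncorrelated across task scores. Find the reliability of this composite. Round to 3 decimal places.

0.922

Var(C) = 1.9² + 2² + 0.7² + 2·[3.8·0.69 + 1.33·0.34 + 1.4·0.63] = 8.1 + 7.9124 = 16.0124.
With uncorrelated errors the cross-covariances are all true-score covariance, so they carry over unchanged; only the diagonal terms shrink to ρᵢσᵢ².
True-score variance = [1.9²·0.94 + 2²·0.76 + 0.7²·0.86] + 7.9124 = 6.8548 + 7.9124 = 14.7672.
Reliability = 14.7672 / 16.0124 = 0.922.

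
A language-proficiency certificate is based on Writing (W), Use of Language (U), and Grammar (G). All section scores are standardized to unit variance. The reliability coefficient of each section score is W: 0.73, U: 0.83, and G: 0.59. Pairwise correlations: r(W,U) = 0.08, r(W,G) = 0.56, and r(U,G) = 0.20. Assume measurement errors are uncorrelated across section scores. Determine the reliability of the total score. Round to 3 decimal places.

0.818

Var(W+U+G) = 3 + 2·[0.08 + 0.56 + 0.20] = 3 + 1.68 = 4.68.
Because errors are independent across components, Cov(Tᵢ,Tⱼ) = Cov(Xᵢ,Xⱼ); the off-diagonal part of the true-score variance is the same as above.
True-score variance = [0.73 + 0.83 + 0.59] + 1.68 = 2.15 + 1.68 = 3.83.
Reliability = 3.83 / 4.68 = 0.818.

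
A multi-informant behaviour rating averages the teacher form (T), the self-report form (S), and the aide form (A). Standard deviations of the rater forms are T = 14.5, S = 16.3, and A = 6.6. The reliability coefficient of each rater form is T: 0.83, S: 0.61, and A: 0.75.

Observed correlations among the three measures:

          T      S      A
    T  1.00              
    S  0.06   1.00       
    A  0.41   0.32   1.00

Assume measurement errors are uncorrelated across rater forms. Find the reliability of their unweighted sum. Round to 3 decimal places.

0.784

Var(T+S+A) = 14.5² + 16.3² + 6.6² + 2·[14.5·16.3·0.06 + 14.5·6.6·0.41 + 16.3·6.6·0.32] = 519.5 + 175.687 = 695.187.
Because errors are independent across components, Cov(Tᵢ,Tⱼ) = Cov(Xᵢ,Xⱼ); the off-diagonal part of the true-score variance is the same as above.
True-score variance = [14.5²·0.83 + 16.3²·0.61 + 6.6²·0.75] + 175.687 = 369.248 + 175.687 = 544.936.
Reliability = 544.936 / 695.187 = 0.784.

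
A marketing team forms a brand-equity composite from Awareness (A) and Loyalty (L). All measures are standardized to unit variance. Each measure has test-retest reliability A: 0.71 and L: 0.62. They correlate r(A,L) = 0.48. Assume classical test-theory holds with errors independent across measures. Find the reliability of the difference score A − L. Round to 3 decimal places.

0.356

Var(A−L) = 1 + 1 − 2·0.48 = 2 − 0.96 = 1.04.
With uncorrelated errors the cross-covariances are all true-score covariance, so they carry over unchanged; only the diagonal terms shrink to ρᵢσᵢ².
True-score variance = [0.71 + 0.62] − 0.96 = 1.33 − 0.96 = 0.37.
Reliability = 0.37 / 1.04 = 0.356.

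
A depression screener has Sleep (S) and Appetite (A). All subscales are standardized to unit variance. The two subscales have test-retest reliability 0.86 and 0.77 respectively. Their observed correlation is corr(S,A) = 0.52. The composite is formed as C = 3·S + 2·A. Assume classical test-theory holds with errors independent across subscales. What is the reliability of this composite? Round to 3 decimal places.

Var(C) = 3² + 2² + 2·[6·0.52] = 13 + 6.24 = 19.24.
With uncorrelated errors the cross-covariances are all true-score covariance, so they carry over unchanged; only the diagonal terms shrink to ρᵢσᵢ².
True-score variance = [3²·0.86 + 2²·0.77] + 6.24 = 10.82 + 6.24 = 17.06.
Reliability = 17.06 / 19.24 = 0.887.

0.887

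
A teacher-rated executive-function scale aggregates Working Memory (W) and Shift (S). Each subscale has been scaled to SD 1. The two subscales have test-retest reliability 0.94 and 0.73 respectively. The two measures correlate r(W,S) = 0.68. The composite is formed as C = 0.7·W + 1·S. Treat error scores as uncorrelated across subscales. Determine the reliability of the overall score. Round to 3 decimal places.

Var(C) = 0.7² + 1 + 2·[0.7·0.68] = 1.49 + 0.952 = 2.442.
Because errors are independent across components, Cov(Tᵢ,Tⱼ) = Cov(Xᵢ,Xⱼ); the off-diagonal part of the true-score variance is the same as above.
True-score variance = [0.7²·0.94 + 0.73] + 0.952 = 1.1906 + 0.952 = 2.1426.
Reliability = 2.1426 / 2.442 = 0.877.

0.877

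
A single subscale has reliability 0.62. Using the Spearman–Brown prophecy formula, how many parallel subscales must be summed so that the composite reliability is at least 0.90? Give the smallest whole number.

k ≥ ρ*(1−ρ₁)/(ρ₁(1−ρ*)) = 0.90·0.38 / (0.62·0.10) = 5.516.
Smallest integer k = 6.

6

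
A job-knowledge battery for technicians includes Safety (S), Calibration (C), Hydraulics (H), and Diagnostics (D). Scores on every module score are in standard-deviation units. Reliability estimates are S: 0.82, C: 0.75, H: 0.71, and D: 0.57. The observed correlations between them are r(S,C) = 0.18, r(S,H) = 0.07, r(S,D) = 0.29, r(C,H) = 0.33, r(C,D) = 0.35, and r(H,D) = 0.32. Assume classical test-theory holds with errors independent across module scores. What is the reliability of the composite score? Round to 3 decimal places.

0.838

Var(S+C+H+D) = 4 + 2·[0.18 + 0.07 + 0.29 + 0.33 + 0.35 + 0.32] = 4 + 3.08 = 7.08.
Because errors are independent across components, Cov(Tᵢ,Tⱼ) = Cov(Xᵢ,Xⱼ); the off-diagonal part of the true-score variance is the same as above.
True-score variance = [0.82 + 0.75 + 0.71 + 0.57] + 3.08 = 2.85 + 3.08 = 5.93.
Reliability = 5.93 / 7.08 = 0.838.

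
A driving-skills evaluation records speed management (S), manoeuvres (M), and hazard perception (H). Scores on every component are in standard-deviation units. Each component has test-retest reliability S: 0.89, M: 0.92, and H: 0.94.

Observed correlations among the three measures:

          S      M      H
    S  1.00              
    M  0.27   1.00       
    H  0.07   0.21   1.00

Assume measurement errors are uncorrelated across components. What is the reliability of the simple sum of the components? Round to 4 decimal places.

0.9390

Var(S+M+H) = 3 + 2·[0.27 + 0.07 + 0.21] = 3 + 1.1 = 4.1.
Because errors are independent across components, Cov(Tᵢ,Tⱼ) = Cov(Xᵢ,Xⱼ); the off-diagonal part of the true-score variance is the same as above.
True-score variance = [0.89 + 0.92 + 0.94] + 1.1 = 2.75 + 1.1 = 3.85.
Reliability = 3.85 / 4.1 = 0.9390.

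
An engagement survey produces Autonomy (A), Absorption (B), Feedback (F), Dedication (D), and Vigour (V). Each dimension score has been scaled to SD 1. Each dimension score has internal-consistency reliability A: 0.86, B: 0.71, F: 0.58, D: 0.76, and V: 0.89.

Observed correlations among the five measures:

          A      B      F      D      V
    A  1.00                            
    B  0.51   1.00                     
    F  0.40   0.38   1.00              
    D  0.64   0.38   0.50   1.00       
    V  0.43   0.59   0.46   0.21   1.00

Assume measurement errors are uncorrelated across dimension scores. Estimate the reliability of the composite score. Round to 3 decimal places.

0.914

Var(A+B+F+D+V) = 5 + 2·[0.51 + 0.40 + 0.64 + 0.43 + 0.38 + 0.38 + 0.59 + 0.50 + 0.46 + 0.21] = 5 + 9 = 14.
With uncorrelated errors the cross-covariances are all true-score covariance, so they carry over unchanged; only the diagonal terms shrink to ρᵢσᵢ².
True-score variance = [0.86 + 0.71 + 0.58 + 0.76 + 0.89] + 9 = 3.8 + 9 = 12.8.
Reliability = 12.8 / 14 = 0.914.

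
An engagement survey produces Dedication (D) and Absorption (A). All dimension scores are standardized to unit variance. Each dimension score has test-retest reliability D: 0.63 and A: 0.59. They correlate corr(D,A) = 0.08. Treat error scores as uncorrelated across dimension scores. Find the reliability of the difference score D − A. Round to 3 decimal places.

0.576

Var(D−A) = 1 + 1 − 2·0.08 = 2 − 0.16 = 1.84.
With uncorrelated errors the cross-covariances are all true-score covariance, so they carry over unchanged; only the diagonal terms shrink to ρᵢσᵢ².
True-score variance = [0.63 + 0.59] − 0.16 = 1.22 − 0.16 = 1.06.
Reliability = 1.06 / 1.84 = 0.576.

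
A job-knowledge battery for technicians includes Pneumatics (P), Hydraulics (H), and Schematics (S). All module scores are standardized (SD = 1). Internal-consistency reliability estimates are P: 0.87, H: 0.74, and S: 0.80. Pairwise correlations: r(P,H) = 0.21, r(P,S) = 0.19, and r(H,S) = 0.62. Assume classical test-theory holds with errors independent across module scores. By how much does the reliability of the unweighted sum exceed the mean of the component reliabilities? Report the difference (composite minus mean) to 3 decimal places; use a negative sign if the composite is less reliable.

Var(sum) = 3 + 2.04 = 5.04; true-score variance = 2.41 + 2.04 = 4.45; composite reliability = 0.8829.
Mean component reliability = 0.8033.
Difference = 0.8829 − 0.8033 = 0.080.

0.080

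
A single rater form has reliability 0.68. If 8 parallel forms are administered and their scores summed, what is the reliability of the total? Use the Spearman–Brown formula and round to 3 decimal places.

ρ_k = kρ / (1 + (k−1)ρ) = 8·0.68 / (1 + 7·0.68) = 5.440 / 5.760 = 0.944.

0.944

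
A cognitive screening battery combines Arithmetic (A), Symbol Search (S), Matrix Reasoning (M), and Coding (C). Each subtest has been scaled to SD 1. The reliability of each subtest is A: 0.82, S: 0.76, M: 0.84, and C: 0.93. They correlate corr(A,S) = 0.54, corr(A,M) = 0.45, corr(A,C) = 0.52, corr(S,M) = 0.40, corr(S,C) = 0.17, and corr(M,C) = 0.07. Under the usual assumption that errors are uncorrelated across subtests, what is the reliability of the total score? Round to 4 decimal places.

Var(A+S+M+C) = 4 + 2·[0.54 + 0.45 + 0.52 + 0.40 + 0.17 + 0.07] = 4 + 4.3 = 8.3.
With uncorrelated errors the cross-covariances are all true-score covariance, so they carry over unchanged; only the diagonal terms shrink to ρᵢσᵢ².
True-score variance = [0.82 + 0.76 + 0.84 + 0.93] + 4.3 = 3.35 + 4.3 = 7.65.
Reliability = 7.65 / 8.3 = 0.9217.

0.9217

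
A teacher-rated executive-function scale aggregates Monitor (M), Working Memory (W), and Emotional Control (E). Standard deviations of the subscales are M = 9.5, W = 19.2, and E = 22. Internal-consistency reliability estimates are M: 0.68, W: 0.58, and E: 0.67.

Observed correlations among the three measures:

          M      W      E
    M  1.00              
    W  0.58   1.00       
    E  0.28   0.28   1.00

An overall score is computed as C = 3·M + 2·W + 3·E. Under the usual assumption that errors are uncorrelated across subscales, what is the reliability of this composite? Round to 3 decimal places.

Var(C) = 3²·9.5² + 2²·19.2² + 3²·22² + 2·[6·9.5·19.2·0.58 + 9·9.5·22·0.28 + 6·19.2·22·0.28] = 6642.81 + 3742.13 = 10384.9.
Because errors are independent across components, Cov(Tᵢ,Tⱼ) = Cov(Xᵢ,Xⱼ); the off-diagonal part of the true-score variance is the same as above.
True-score variance = [3²·9.5²·0.68 + 2²·19.2²·0.58 + 3²·22²·0.67] + 3742.13 = 4326.09 + 3742.13 = 8068.22.
Reliability = 8068.22 / 10384.9 = 0.777.

0.777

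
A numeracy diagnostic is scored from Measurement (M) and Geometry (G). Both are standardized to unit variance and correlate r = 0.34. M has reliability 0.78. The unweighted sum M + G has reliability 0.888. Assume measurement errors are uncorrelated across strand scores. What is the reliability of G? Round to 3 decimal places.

0.920

Var(M+G) = 2 + 2·0.34 = 2.680.
True-score variance = ρ_M + ρ_G + 2·0.34, so 0.888 = (0.78 + ρ_G + 0.68) / 2.680.
ρ_G = 0.888·2.680 − 0.78 − 0.68 = 0.920.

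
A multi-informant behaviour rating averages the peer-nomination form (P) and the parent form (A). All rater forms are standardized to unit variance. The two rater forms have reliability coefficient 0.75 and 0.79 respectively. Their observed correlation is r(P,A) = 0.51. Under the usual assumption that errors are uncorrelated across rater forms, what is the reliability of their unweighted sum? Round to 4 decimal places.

Var(P+A) = 2 + 2·[0.51] = 2 + 1.02 = 3.02.
Because errors are independent across components, Cov(Tᵢ,Tⱼ) = Cov(Xᵢ,Xⱼ); the off-diagonal part of the true-score variance is the same as above.
True-score variance = [0.75 + 0.79] + 1.02 = 1.54 + 1.02 = 2.56.
Reliability = 2.56 / 3.02 = 0.8477.

0.8477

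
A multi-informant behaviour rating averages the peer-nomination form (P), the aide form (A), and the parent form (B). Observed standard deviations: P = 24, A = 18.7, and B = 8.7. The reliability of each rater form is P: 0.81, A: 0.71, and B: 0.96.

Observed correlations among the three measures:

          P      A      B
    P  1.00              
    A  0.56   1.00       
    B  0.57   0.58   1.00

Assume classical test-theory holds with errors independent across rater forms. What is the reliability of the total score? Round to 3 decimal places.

Var(P+A+B) = 24² + 18.7² + 8.7² + 2·[24·18.7·0.56 + 24·8.7·0.57 + 18.7·8.7·0.58] = 1001.38 + 929.408 = 1930.79.
Because errors are independent across components, Cov(Tᵢ,Tⱼ) = Cov(Xᵢ,Xⱼ); the off-diagonal part of the true-score variance is the same as above.
True-score variance = [24²·0.81 + 18.7²·0.71 + 8.7²·0.96] + 929.408 = 787.502 + 929.408 = 1716.91.
Reliability = 1716.91 / 1930.79 = 0.889.

0.889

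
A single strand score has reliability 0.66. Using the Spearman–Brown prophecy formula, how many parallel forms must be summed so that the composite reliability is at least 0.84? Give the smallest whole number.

k ≥ ρ*(1−ρ₁)/(ρ₁(1−ρ*)) = 0.84·0.34 / (0.66·0.16) = 2.705.
Smallest integer k = 3.

3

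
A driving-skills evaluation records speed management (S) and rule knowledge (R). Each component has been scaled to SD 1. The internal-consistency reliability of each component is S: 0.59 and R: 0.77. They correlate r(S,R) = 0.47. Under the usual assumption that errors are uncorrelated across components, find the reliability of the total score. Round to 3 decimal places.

Var(S+R) = 2 + 2·[0.47] = 2 + 0.94 = 2.94.
With uncorrelated errors the cross-covariances are all true-score covariance, so they carry over unchanged; only the diagonal terms shrink to ρᵢσᵢ².
True-score variance = [0.59 + 0.77] + 0.94 = 1.36 + 0.94 = 2.3.
Reliability = 2.3 / 2.94 = 0.782.

0.782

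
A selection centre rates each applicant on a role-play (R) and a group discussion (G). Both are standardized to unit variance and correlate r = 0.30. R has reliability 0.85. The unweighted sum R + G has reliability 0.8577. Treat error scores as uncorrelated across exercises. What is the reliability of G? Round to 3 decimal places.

0.780

Var(R+G) = 2 + 2·0.30 = 2.600.
True-score variance = ρ_R + ρ_G + 2·0.30, so 0.8577 = (0.85 + ρ_G + 0.60) / 2.600.
ρ_G = 0.8577·2.600 − 0.85 − 0.60 = 0.780.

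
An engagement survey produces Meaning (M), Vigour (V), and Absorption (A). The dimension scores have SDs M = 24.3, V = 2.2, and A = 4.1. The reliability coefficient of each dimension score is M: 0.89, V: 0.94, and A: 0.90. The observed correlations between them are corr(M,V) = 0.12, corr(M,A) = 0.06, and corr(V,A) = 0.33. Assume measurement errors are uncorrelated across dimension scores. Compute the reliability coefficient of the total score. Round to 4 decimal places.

0.8959

Var(M+V+A) = 24.3² + 2.2² + 4.1² + 2·[24.3·2.2·0.12 + 24.3·4.1·0.06 + 2.2·4.1·0.33] = 612.14 + 30.7392 = 642.879.
With uncorrelated errors the cross-covariances are all true-score covariance, so they carry over unchanged; only the diagonal terms shrink to ρᵢσᵢ².
True-score variance = [24.3²·0.89 + 2.2²·0.94 + 4.1²·0.90] + 30.7392 = 545.215 + 30.7392 = 575.954.
Reliability = 575.954 / 642.879 = 0.8959.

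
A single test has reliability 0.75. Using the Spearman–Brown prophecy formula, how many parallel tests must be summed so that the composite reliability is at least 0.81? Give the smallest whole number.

k ≥ ρ*(1−ρ₁)/(ρ₁(1−ρ*)) = 0.81·0.25 / (0.75·0.19) = 1.421.
Smallest integer k = 2.

2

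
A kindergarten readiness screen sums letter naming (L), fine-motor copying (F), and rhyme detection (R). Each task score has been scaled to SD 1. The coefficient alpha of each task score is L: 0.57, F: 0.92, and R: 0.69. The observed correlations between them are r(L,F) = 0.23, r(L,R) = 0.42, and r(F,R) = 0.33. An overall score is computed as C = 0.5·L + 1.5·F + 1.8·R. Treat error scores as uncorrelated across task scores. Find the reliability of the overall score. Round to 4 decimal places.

0.8502

Var(C) = 0.5² + 1.5² + 1.8² + 2·[0.75·0.23 + 0.9·0.42 + 2.7·0.33] = 5.74 + 2.883 = 8.623.
Under uncorrelated errors the observed covariances equal the true-score covariances, so only the own-variance terms attenuate.
True-score variance = [0.5²·0.57 + 1.5²·0.92 + 1.8²·0.69] + 2.883 = 4.4481 + 2.883 = 7.3311.
Reliability = 7.3311 / 8.623 = 0.8502.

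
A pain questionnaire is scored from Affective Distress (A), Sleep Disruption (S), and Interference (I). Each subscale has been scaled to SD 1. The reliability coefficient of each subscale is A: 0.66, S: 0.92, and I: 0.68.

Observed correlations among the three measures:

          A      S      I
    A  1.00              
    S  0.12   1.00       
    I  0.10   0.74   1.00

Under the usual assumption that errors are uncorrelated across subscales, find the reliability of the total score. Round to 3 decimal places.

Var(A+S+I) = 3 + 2·[0.12 + 0.10 + 0.74] = 3 + 1.92 = 4.92.
With uncorrelated errors the cross-covariances are all true-score covariance, so they carry over unchanged; only the diagonal terms shrink to ρᵢσᵢ².
True-score variance = [0.66 + 0.92 + 0.68] + 1.92 = 2.26 + 1.92 = 4.18.
Reliability = 4.18 / 4.92 = 0.850.

0.850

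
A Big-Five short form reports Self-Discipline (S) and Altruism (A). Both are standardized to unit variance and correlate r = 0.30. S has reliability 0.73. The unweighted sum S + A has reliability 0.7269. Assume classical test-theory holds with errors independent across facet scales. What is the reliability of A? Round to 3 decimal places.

Var(S+A) = 2 + 2·0.30 = 2.600.
True-score variance = ρ_S + ρ_A + 2·0.30, so 0.7269 = (0.73 + ρ_A + 0.60) / 2.600.
ρ_A = 0.7269·2.600 − 0.73 − 0.60 = 0.560.

0.560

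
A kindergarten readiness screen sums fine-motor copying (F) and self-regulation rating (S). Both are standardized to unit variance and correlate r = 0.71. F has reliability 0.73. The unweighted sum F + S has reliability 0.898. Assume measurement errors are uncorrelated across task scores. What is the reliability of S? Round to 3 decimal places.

0.921

Var(F+S) = 2 + 2·0.71 = 3.420.
True-score variance = ρ_F + ρ_S + 2·0.71, so 0.898 = (0.73 + ρ_S + 1.42) / 3.420.
ρ_S = 0.898·3.420 − 0.73 − 1.42 = 0.921.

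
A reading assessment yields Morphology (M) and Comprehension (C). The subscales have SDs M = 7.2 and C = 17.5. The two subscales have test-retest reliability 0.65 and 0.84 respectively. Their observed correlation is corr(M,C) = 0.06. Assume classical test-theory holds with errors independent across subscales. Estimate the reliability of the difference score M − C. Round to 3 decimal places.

Var(M−C) = 7.2² + 17.5² − 2·7.2·17.5·0.06 = 358.09 − 15.12 = 342.97.
Because errors are independent across components, Cov(Tᵢ,Tⱼ) = Cov(Xᵢ,Xⱼ); the off-diagonal part of the true-score variance is the same as above.
True-score variance = [7.2²·0.65 + 17.5²·0.84] − 15.12 = 290.946 − 15.12 = 275.826.
Reliability = 275.826 / 342.97 = 0.804.

0.804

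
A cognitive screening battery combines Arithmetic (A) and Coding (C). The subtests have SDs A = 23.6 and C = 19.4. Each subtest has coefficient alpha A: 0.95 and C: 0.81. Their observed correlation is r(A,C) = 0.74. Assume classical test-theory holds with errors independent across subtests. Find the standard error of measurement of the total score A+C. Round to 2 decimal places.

Var(total) = 933.32 + 677.603 = 1610.92.
True-score variance = 833.964 + 677.603 = 1511.57, so reliability = 0.9383.
Error variance = 1610.92 − 1511.57 = 99.3564; SEM = √99.3564 = 9.97.

9.97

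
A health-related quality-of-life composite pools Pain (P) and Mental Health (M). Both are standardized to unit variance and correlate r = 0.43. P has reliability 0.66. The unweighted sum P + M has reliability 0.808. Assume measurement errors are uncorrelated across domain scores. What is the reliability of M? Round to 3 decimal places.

Var(P+M) = 2 + 2·0.43 = 2.860.
True-score variance = ρ_P + ρ_M + 2·0.43, so 0.808 = (0.66 + ρ_M + 0.86) / 2.860.
ρ_M = 0.808·2.860 − 0.66 − 0.86 = 0.791.

0.791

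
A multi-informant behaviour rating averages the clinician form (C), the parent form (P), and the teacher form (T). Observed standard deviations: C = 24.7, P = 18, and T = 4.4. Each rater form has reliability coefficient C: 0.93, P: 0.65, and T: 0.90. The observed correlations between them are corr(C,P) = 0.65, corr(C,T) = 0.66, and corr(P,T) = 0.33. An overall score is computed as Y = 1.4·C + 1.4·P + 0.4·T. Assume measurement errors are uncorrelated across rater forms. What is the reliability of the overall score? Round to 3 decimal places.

0.900

Var(Y) = 1.4²·24.7² + 1.4²·18² + 0.4²·4.4² + 2·[1.96·24.7·18·0.65 + 0.56·24.7·4.4·0.66 + 0.56·18·4.4·0.33] = 1833.91 + 1242.45 = 3076.36.
With uncorrelated errors the cross-covariances are all true-score covariance, so they carry over unchanged; only the diagonal terms shrink to ρᵢσᵢ².
True-score variance = [1.4²·24.7²·0.93 + 1.4²·18²·0.65 + 0.4²·4.4²·0.90] + 1242.45 = 1527.64 + 1242.45 = 2770.09.
Reliability = 2770.09 / 3076.36 = 0.900.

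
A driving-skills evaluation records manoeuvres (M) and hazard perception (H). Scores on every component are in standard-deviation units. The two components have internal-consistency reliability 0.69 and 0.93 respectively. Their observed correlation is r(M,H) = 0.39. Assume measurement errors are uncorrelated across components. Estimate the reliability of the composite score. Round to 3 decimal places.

0.863

Var(M+H) = 2 + 2·[0.39] = 2 + 0.78 = 2.78.
Because errors are independent across components, Cov(Tᵢ,Tⱼ) = Cov(Xᵢ,Xⱼ); the off-diagonal part of the true-score variance is the same as above.
True-score variance = [0.69 + 0.93] + 0.78 = 1.62 + 0.78 = 2.4.
Reliability = 2.4 / 2.78 = 0.863.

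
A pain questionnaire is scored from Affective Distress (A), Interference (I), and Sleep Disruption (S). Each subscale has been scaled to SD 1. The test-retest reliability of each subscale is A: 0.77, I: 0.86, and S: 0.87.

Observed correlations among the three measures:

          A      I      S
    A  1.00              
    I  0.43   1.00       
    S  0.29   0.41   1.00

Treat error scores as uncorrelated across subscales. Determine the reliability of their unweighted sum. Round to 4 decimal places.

Var(A+I+S) = 3 + 2·[0.43 + 0.29 + 0.41] = 3 + 2.26 = 5.26.
Because errors are independent across components, Cov(Tᵢ,Tⱼ) = Cov(Xᵢ,Xⱼ); the off-diagonal part of the true-score variance is the same as above.
True-score variance = [0.77 + 0.86 + 0.87] + 2.26 = 2.5 + 2.26 = 4.76.
Reliability = 4.76 / 5.26 = 0.9049.

0.9049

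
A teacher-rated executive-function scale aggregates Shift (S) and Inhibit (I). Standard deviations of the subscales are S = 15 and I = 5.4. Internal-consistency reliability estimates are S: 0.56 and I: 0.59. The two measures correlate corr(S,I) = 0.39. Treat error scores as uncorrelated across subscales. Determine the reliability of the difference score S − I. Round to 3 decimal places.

Var(S−I) = 15² + 5.4² − 2·15·5.4·0.39 = 254.16 − 63.18 = 190.98.
Under uncorrelated errors the observed covariances equal the true-score covariances, so only the own-variance terms attenuate.
True-score variance = [15²·0.56 + 5.4²·0.59] − 63.18 = 143.204 − 63.18 = 80.0244.
Reliability = 80.0244 / 190.98 = 0.419.

0.419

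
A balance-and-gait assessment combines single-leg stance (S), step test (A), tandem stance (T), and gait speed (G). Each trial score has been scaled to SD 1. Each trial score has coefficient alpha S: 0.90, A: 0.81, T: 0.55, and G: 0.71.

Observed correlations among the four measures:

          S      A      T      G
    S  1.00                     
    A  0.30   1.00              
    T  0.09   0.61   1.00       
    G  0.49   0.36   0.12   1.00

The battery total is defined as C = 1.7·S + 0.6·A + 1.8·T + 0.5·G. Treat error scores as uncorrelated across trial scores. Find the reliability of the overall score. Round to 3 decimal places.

Var(C) = 1.7² + 0.6² + 1.8² + 0.5² + 2·[1.02·0.30 + 3.06·0.09 + 0.85·0.49 + 1.08·0.61 + 0.3·0.36 + 0.9·0.12] = 6.74 + 3.7454 = 10.4854.
Because errors are independent across components, Cov(Tᵢ,Tⱼ) = Cov(Xᵢ,Xⱼ); the off-diagonal part of the true-score variance is the same as above.
True-score variance = [1.7²·0.90 + 0.6²·0.81 + 1.8²·0.55 + 0.5²·0.71] + 3.7454 = 4.8521 + 3.7454 = 8.5975.
Reliability = 8.5975 / 10.4854 = 0.820.

0.820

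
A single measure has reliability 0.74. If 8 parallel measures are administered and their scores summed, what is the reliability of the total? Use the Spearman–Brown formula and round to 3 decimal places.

ρ_k = kρ / (1 + (k−1)ρ) = 8·0.74 / (1 + 7·0.74) = 5.920 / 6.180 = 0.958.

0.958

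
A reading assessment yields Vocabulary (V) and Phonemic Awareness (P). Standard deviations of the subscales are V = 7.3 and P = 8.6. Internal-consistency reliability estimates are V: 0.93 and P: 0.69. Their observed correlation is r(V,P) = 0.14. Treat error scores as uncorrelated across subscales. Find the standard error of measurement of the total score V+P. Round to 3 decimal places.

Var(total) = 127.25 + 17.5784 = 144.828.
True-score variance = 100.592 + 17.5784 = 118.17, so reliability = 0.8159.
Error variance = 144.828 − 118.17 = 26.6579; SEM = √26.6579 = 5.163.

5.163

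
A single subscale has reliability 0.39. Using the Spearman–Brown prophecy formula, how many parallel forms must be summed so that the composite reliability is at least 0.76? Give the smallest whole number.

5

k ≥ ρ*(1−ρ₁)/(ρ₁(1−ρ*)) = 0.76·0.61 / (0.39·0.24) = 4.953.
Smallest integer k = 5.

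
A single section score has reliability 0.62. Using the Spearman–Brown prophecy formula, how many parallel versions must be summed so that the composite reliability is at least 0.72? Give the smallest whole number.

2

k ≥ ρ*(1−ρ₁)/(ρ₁(1−ρ*)) = 0.72·0.38 / (0.62·0.28) = 1.576.
Smallest integer k = 2.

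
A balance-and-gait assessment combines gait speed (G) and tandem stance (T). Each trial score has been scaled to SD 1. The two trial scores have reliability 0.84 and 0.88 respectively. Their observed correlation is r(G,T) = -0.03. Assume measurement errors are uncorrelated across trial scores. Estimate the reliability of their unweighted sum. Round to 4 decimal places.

0.8557

Var(G+T) = 2 + 2·[(-0.03)] = 2 − 0.06 = 1.94.
With uncorrelated errors the cross-covariances are all true-score covariance, so they carry over unchanged; only the diagonal terms shrink to ρᵢσᵢ².
True-score variance = [0.84 + 0.88] − 0.06 = 1.72 − 0.06 = 1.66.
Reliability = 1.66 / 1.94 = 0.8557.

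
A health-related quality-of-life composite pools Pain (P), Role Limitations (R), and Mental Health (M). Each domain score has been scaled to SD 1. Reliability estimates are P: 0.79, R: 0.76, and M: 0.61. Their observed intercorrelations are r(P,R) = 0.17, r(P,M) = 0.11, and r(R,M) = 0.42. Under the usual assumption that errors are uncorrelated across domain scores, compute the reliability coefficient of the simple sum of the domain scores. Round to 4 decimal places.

Var(P+R+M) = 3 + 2·[0.17 + 0.11 + 0.42] = 3 + 1.4 = 4.4.
Because errors are independent across components, Cov(Tᵢ,Tⱼ) = Cov(Xᵢ,Xⱼ); the off-diagonal part of the true-score variance is the same as above.
True-score variance = [0.79 + 0.76 + 0.61] + 1.4 = 2.16 + 1.4 = 3.56.
Reliability = 3.56 / 4.4 = 0.8091.

0.8091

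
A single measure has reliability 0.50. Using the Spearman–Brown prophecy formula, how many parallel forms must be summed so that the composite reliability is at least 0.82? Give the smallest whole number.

5

k ≥ ρ*(1−ρ₁)/(ρ₁(1−ρ*)) = 0.82·0.50 / (0.50·0.18) = 4.556.
Smallest integer k = 5.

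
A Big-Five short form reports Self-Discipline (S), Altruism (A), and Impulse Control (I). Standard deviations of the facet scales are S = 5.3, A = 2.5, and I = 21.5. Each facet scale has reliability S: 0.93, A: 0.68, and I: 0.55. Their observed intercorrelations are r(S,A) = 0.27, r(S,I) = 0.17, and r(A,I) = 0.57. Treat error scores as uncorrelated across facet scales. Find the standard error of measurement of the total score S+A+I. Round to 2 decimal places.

Var(total) = 496.59 + 107.173 = 603.763.
True-score variance = 284.611 + 107.173 = 391.784, so reliability = 0.6489.
Error variance = 603.763 − 391.784 = 211.979; SEM = √211.979 = 14.56.

14.56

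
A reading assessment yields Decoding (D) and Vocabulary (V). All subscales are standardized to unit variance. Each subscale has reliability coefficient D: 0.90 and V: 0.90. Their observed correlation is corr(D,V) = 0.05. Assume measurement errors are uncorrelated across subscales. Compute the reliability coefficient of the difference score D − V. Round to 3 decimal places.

Var(D−V) = 1 + 1 − 2·0.05 = 2 − 0.1 = 1.9.
With uncorrelated errors the cross-covariances are all true-score covariance, so they carry over unchanged; only the diagonal terms shrink to ρᵢσᵢ².
True-score variance = [0.90 + 0.90] − 0.1 = 1.8 − 0.1 = 1.7.
Reliability = 1.7 / 1.9 = 0.895.

0.895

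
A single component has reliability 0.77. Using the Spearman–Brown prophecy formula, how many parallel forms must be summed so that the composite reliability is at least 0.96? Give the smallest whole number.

k ≥ ρ*(1−ρ₁)/(ρ₁(1−ρ*)) = 0.96·0.23 / (0.77·0.04) = 7.169.
Smallest integer k = 8.

8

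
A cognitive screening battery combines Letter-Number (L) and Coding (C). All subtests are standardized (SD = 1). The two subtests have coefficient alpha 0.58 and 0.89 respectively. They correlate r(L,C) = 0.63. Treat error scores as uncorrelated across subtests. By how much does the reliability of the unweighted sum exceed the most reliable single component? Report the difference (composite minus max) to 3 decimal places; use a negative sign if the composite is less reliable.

Var(sum) = 2 + 1.26 = 3.26; true-score variance = 1.47 + 1.26 = 2.73; composite reliability = 0.8374.
Max component reliability = 0.8900.
Difference = 0.8374 − 0.8900 = -0.053.

-0.053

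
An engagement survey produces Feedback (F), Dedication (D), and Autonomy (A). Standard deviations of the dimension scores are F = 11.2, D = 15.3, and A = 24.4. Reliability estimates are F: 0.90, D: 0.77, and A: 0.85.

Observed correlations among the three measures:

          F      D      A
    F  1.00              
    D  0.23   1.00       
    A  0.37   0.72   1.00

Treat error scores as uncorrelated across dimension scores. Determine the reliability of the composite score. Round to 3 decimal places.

Var(F+D+A) = 11.2² + 15.3² + 24.4² + 2·[11.2·15.3·0.23 + 11.2·24.4·0.37 + 15.3·24.4·0.72] = 954.89 + 818.634 = 1773.52.
With uncorrelated errors the cross-covariances are all true-score covariance, so they carry over unchanged; only the diagonal terms shrink to ρᵢσᵢ².
True-score variance = [11.2²·0.90 + 15.3²·0.77 + 24.4²·0.85] + 818.634 = 799.201 + 818.634 = 1617.83.
Reliability = 1617.83 / 1773.52 = 0.912.

0.912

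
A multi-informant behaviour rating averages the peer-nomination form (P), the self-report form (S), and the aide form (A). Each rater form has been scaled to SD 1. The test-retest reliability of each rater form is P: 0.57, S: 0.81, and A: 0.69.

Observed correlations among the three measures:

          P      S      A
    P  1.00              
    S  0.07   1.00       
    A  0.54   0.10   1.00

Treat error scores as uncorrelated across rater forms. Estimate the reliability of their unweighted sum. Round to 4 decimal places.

Var(P+S+A) = 3 + 2·[0.07 + 0.54 + 0.10] = 3 + 1.42 = 4.42.
Under uncorrelated errors the observed covariances equal the true-score covariances, so only the own-variance terms attenuate.
True-score variance = [0.57 + 0.81 + 0.69] + 1.42 = 2.07 + 1.42 = 3.49.
Reliability = 3.49 / 4.42 = 0.7896.

0.7896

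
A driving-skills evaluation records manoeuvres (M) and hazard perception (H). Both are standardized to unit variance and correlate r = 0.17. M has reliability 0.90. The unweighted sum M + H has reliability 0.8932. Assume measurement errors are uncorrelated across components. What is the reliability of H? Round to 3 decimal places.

0.850

Var(M+H) = 2 + 2·0.17 = 2.340.
True-score variance = ρ_M + ρ_H + 2·0.17, so 0.8932 = (0.90 + ρ_H + 0.34) / 2.340.
ρ_H = 0.8932·2.340 − 0.90 − 0.34 = 0.850.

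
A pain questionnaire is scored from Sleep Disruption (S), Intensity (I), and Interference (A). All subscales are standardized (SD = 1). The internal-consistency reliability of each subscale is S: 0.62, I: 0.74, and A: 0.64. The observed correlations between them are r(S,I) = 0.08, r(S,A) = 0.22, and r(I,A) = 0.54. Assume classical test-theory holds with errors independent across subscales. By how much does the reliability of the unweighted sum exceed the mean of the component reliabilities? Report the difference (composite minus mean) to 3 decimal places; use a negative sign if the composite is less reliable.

Var(sum) = 3 + 1.68 = 4.68; true-score variance = 2 + 1.68 = 3.68; composite reliability = 0.7863.
Mean component reliability = 0.6667.
Difference = 0.7863 − 0.6667 = 0.120.

0.120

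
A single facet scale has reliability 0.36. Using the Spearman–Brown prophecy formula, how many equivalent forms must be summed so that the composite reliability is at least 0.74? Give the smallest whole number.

k ≥ ρ*(1−ρ₁)/(ρ₁(1−ρ*)) = 0.74·0.64 / (0.36·0.26) = 5.060.
Smallest integer k = 6.

6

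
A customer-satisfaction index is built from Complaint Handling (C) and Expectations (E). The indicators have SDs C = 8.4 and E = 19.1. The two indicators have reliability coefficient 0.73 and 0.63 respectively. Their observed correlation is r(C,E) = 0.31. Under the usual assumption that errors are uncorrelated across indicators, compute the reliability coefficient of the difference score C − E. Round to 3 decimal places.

Var(C−E) = 8.4² + 19.1² − 2·8.4·19.1·0.31 = 435.37 − 99.4728 = 335.897.
With uncorrelated errors the cross-covariances are all true-score covariance, so they carry over unchanged; only the diagonal terms shrink to ρᵢσᵢ².
True-score variance = [8.4²·0.73 + 19.1²·0.63] − 99.4728 = 281.339 − 99.4728 = 181.866.
Reliability = 181.866 / 335.897 = 0.541.

0.541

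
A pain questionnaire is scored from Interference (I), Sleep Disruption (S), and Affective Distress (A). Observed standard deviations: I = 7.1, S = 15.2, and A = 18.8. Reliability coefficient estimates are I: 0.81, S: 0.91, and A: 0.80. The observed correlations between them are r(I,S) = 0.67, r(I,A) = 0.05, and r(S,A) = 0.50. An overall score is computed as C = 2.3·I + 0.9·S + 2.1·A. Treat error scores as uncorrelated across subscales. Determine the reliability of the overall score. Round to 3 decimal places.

0.870

Var(C) = 2.3²·7.1² + 0.9²·15.2² + 2.1²·18.8² + 2·[2.07·7.1·15.2·0.67 + 4.83·7.1·18.8·0.05 + 1.89·15.2·18.8·0.50] = 2012.48 + 903.906 = 2916.39.
With uncorrelated errors the cross-covariances are all true-score covariance, so they carry over unchanged; only the diagonal terms shrink to ρᵢσᵢ².
True-score variance = [2.3²·7.1²·0.81 + 0.9²·15.2²·0.91 + 2.1²·18.8²·0.80] + 903.906 = 1633.24 + 903.906 = 2537.14.
Reliability = 2537.14 / 2916.39 = 0.870.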